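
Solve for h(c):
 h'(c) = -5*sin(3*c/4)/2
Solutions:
 h(c) = C1 + 10*cos(3*c/4)/3


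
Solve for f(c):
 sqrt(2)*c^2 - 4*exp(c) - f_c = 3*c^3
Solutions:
 f(c) = C1 - 3*c^4/4 + sqrt(2)*c^3/3 - 4*exp(c)


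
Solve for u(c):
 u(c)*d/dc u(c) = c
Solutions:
 u(c) = -sqrt(C1 + c^2)
 u(c) = sqrt(C1 + c^2)


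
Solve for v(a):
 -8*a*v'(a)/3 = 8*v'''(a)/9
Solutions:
 v(a) = C1 + Integral(C2*airyai(-3^(1/3)*a) + C3*airybi(-3^(1/3)*a), a)


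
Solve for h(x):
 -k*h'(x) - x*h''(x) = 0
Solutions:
 h(x) = C1 + x^(1 - re(k))*(C2*sin(log(x)*Abs(im(k))) + C3*cos(log(x)*im(k)))


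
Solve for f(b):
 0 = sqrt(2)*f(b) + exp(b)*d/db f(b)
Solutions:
 f(b) = C1*exp(sqrt(2)*exp(-b))


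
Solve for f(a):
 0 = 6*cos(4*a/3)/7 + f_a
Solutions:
 f(a) = C1 - 9*sin(4*a/3)/14


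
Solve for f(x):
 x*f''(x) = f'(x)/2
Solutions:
 f(x) = C1 + C2*x^(3/2)


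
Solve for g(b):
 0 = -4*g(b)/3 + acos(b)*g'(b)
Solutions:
 g(b) = C1*exp(4*Integral(1/acos(b), b)/3)


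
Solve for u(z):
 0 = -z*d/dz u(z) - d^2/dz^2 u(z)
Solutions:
 u(z) = C1 + C2*erf(sqrt(2)*z/2)


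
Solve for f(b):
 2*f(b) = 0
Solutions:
 f(b) = 0


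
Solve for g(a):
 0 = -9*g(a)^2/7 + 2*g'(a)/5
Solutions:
 g(a) = -14/(C1 + 45*a)


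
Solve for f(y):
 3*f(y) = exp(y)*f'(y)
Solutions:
 f(y) = C1*exp(-3*exp(-y))


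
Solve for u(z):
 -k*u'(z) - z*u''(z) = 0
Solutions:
 u(z) = C1 + z^(1 - re(k))*(C2*sin(log(z)*Abs(im(k))) + C3*cos(log(z)*im(k)))


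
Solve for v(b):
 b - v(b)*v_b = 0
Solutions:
 v(b) = -sqrt(C1 + b^2)
 v(b) = sqrt(C1 + b^2)


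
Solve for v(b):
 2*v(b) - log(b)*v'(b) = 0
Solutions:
 v(b) = C1*exp(2*li(b))


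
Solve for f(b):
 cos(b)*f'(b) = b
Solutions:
 f(b) = C1 + Integral(b/cos(b), b)


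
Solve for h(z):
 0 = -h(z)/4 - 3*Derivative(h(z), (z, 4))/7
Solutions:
 h(z) = (C1*sin(3^(3/4)*7^(1/4)*z/6) + C2*cos(3^(3/4)*7^(1/4)*z/6))*exp(-3^(3/4)*7^(1/4)*z/6) + (C3*sin(3^(3/4)*7^(1/4)*z/6) + C4*cos(3^(3/4)*7^(1/4)*z/6))*exp(3^(3/4)*7^(1/4)*z/6)


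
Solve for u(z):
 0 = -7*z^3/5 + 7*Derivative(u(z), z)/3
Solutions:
 u(z) = C1 + 3*z^4/20


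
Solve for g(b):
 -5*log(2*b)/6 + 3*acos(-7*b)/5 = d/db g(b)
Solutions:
 g(b) = C1 - 5*b*log(b)/6 + 3*b*acos(-7*b)/5 - 5*b*log(2)/6 + 5*b/6 + 3*sqrt(1 - 49*b^2)/35


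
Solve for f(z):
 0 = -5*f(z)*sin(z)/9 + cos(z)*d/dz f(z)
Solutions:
 f(z) = C1/cos(z)^(5/9)


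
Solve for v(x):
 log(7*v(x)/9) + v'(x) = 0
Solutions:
 -Integral(1/(-log(_y) - log(7) + 2*log(3)), (_y, v(x))) = C1 - x


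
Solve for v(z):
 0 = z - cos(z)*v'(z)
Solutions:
 v(z) = C1 + Integral(z/cos(z), z)


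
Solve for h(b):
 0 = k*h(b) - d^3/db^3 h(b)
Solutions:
 h(b) = C1*exp(b*k^(1/3)) + C2*exp(b*k^(1/3)*(-1 + sqrt(3)*I)/2) + C3*exp(-b*k^(1/3)*(1 + sqrt(3)*I)/2)


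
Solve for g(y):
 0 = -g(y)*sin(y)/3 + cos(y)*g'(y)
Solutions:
 g(y) = C1/cos(y)^(1/3)


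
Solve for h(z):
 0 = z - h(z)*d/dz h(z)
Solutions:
 h(z) = -sqrt(C1 + z^2)
 h(z) = sqrt(C1 + z^2)


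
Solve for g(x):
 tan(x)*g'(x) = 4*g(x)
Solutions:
 g(x) = C1*sin(x)^4


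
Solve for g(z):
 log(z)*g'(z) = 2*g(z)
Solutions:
 g(z) = C1*exp(2*li(z))


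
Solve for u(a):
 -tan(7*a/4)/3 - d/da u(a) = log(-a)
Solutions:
 u(a) = C1 - a*log(-a) + a + 4*log(cos(7*a/4))/21


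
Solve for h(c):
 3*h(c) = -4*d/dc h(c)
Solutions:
 h(c) = C1*exp(-3*c/4)


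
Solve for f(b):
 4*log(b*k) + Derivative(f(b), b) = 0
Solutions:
 f(b) = C1 - 4*b*log(b*k) + 4*b


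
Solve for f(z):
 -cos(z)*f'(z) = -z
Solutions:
 f(z) = C1 + Integral(z/cos(z), z)


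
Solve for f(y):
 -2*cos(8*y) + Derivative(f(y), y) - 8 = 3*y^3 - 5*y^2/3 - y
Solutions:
 f(y) = C1 + 3*y^4/4 - 5*y^3/9 - y^2/2 + 8*y + sin(8*y)/4


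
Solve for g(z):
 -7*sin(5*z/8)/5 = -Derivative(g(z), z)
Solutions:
 g(z) = C1 - 56*cos(5*z/8)/25


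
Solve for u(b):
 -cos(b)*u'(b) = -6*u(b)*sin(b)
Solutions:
 u(b) = C1/cos(b)^6


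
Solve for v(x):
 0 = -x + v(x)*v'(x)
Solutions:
 v(x) = -sqrt(C1 + x^2)
 v(x) = sqrt(C1 + x^2)


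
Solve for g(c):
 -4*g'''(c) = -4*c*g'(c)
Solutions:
 g(c) = C1 + Integral(C2*airyai(c) + C3*airybi(c), c)


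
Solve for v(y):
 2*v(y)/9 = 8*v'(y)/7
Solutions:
 v(y) = C1*exp(7*y/36)


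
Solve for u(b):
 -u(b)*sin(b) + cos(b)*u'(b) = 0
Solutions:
 u(b) = C1/cos(b)


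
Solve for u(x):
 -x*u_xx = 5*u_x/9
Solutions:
 u(x) = C1 + C2*x^(4/9)


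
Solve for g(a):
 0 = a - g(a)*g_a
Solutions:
 g(a) = -sqrt(C1 + a^2)
 g(a) = sqrt(C1 + a^2)


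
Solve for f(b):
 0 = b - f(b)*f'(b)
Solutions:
 f(b) = -sqrt(C1 + b^2)
 f(b) = sqrt(C1 + b^2)


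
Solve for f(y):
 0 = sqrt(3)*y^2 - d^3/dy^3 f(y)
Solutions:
 f(y) = C1 + C2*y + C3*y^2 + sqrt(3)*y^5/60


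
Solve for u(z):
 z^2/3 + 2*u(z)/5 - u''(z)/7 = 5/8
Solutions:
 u(z) = C1*exp(-sqrt(70)*z/5) + C2*exp(sqrt(70)*z/5) - 5*z^2/6 + 325/336


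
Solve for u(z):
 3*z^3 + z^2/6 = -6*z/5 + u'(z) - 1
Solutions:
 u(z) = C1 + 3*z^4/4 + z^3/18 + 3*z^2/5 + z


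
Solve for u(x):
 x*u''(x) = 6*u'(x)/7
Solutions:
 u(x) = C1 + C2*x^(13/7)


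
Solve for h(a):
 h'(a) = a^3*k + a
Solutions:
 h(a) = C1 + a^4*k/4 + a^2/2


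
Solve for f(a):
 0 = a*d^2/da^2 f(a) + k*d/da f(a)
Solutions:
 f(a) = C1 + a^(1 - re(k))*(C2*sin(log(a)*Abs(im(k))) + C3*cos(log(a)*im(k)))


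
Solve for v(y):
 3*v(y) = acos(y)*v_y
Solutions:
 v(y) = C1*exp(3*Integral(1/acos(y), y))


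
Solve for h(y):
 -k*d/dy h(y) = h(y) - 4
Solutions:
 h(y) = C1*exp(-y/k) + 4


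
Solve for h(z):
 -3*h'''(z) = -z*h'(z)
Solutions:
 h(z) = C1 + Integral(C2*airyai(3^(2/3)*z/3) + C3*airybi(3^(2/3)*z/3), z)


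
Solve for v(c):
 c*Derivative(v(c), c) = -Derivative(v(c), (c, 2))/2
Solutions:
 v(c) = C1 + C2*erf(c)


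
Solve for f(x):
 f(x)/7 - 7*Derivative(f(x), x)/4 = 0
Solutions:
 f(x) = C1*exp(4*x/49)


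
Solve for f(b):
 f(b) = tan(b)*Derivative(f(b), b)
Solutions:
 f(b) = C1*sin(b)


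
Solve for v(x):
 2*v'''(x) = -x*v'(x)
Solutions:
 v(x) = C1 + Integral(C2*airyai(-2^(2/3)*x/2) + C3*airybi(-2^(2/3)*x/2), x)


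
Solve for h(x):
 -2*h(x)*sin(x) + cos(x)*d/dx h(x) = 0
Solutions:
 h(x) = C1/cos(x)^2


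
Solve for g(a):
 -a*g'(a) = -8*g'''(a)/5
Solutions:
 g(a) = C1 + Integral(C2*airyai(5^(1/3)*a/2) + C3*airybi(5^(1/3)*a/2), a)


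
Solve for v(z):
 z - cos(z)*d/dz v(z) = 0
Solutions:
 v(z) = C1 + Integral(z/cos(z), z)


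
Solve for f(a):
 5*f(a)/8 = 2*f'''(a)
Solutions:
 f(a) = C3*exp(2^(2/3)*5^(1/3)*a/4) + (C1*sin(2^(2/3)*sqrt(3)*5^(1/3)*a/8) + C2*cos(2^(2/3)*sqrt(3)*5^(1/3)*a/8))*exp(-2^(2/3)*5^(1/3)*a/8)


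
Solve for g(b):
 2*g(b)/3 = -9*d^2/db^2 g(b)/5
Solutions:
 g(b) = C1*sin(sqrt(30)*b/9) + C2*cos(sqrt(30)*b/9)


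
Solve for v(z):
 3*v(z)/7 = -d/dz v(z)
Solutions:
 v(z) = C1*exp(-3*z/7)


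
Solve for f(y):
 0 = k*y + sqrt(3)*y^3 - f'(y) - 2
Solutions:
 f(y) = C1 + k*y^2/2 + sqrt(3)*y^4/4 - 2*y


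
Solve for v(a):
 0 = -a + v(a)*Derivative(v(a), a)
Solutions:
 v(a) = -sqrt(C1 + a^2)
 v(a) = sqrt(C1 + a^2)


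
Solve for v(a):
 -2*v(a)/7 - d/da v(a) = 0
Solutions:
 v(a) = C1*exp(-2*a/7)


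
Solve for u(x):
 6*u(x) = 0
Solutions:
 u(x) = 0


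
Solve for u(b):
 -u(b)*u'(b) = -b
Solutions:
 u(b) = -sqrt(C1 + b^2)
 u(b) = sqrt(C1 + b^2)


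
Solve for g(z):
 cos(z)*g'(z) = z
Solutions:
 g(z) = C1 + Integral(z/cos(z), z)


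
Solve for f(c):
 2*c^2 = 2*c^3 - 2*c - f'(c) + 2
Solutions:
 f(c) = C1 + c^4/2 - 2*c^3/3 - c^2 + 2*c


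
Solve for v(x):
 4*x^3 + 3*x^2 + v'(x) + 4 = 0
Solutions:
 v(x) = C1 - x^4 - x^3 - 4*x


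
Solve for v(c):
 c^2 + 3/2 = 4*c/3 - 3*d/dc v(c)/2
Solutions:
 v(c) = C1 - 2*c^3/9 + 4*c^2/9 - c


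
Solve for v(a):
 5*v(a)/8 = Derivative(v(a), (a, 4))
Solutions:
 v(a) = C1*exp(-10^(1/4)*a/2) + C2*exp(10^(1/4)*a/2) + C3*sin(10^(1/4)*a/2) + C4*cos(10^(1/4)*a/2)


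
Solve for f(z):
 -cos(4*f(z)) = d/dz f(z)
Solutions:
 f(z) = -asin((C1 + exp(8*z))/(C1 - exp(8*z)))/4 + pi/4
 f(z) = asin((C1 + exp(8*z))/(C1 - exp(8*z)))/4


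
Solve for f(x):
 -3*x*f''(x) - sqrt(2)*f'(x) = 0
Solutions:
 f(x) = C1 + C2*x^(1 - sqrt(2)/3)


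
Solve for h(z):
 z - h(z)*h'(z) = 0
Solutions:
 h(z) = -sqrt(C1 + z^2)
 h(z) = sqrt(C1 + z^2)


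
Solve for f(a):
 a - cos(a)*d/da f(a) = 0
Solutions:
 f(a) = C1 + Integral(a/cos(a), a)


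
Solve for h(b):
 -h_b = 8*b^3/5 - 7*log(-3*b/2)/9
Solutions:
 h(b) = C1 - 2*b^4/5 + 7*b*log(-b)/9 + 7*b*(-1 - log(2) + log(3))/9


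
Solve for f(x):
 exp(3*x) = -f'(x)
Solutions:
 f(x) = C1 - exp(3*x)/3


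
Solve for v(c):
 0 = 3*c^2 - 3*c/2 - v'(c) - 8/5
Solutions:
 v(c) = C1 + c^3 - 3*c^2/4 - 8*c/5


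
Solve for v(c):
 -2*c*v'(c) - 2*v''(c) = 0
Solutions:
 v(c) = C1 + C2*erf(sqrt(2)*c/2)


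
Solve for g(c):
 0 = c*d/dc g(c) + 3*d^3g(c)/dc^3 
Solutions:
 g(c) = C1 + Integral(C2*airyai(-3^(2/3)*c/3) + C3*airybi(-3^(2/3)*c/3), c)


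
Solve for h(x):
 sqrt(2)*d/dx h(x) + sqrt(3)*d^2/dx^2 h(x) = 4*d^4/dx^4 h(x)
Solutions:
 h(x) = C1 + C2*exp(-x*(3^(5/6)/(sqrt(18 - sqrt(3)) + 3*sqrt(2))^(1/3) + 3^(2/3)*(sqrt(18 - sqrt(3)) + 3*sqrt(2))^(1/3))/12)*sin(x*(-3^(1/6)*(sqrt(18 - sqrt(3)) + 3*sqrt(2))^(1/3) + 3^(1/3)/(sqrt(18 - sqrt(3)) + 3*sqrt(2))^(1/3))/4) + C3*exp(-x*(3^(5/6)/(sqrt(18 - sqrt(3)) + 3*sqrt(2))^(1/3) + 3^(2/3)*(sqrt(18 - sqrt(3)) + 3*sqrt(2))^(1/3))/12)*cos(x*(-3^(1/6)*(sqrt(18 - sqrt(3)) + 3*sqrt(2))^(1/3) + 3^(1/3)/(sqrt(18 - sqrt(3)) + 3*sqrt(2))^(1/3))/4) + C4*exp(x*(3^(5/6)/(sqrt(18 - sqrt(3)) + 3*sqrt(2))^(1/3) + 3^(2/3)*(sqrt(18 - sqrt(3)) + 3*sqrt(2))^(1/3))/6)


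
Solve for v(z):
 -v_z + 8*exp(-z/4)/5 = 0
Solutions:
 v(z) = C1 - 32*exp(-z/4)/5


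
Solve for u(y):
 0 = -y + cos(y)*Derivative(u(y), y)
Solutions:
 u(y) = C1 + Integral(y/cos(y), y)


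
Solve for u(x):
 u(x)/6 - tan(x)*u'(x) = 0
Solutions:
 u(x) = C1*sin(x)^(1/6)


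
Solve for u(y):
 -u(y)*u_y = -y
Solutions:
 u(y) = -sqrt(C1 + y^2)
 u(y) = sqrt(C1 + y^2)


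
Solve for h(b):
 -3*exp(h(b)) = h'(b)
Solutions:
 h(b) = log(1/(C1 + 3*b))


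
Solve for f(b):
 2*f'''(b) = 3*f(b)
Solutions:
 f(b) = C3*exp(2^(2/3)*3^(1/3)*b/2) + (C1*sin(2^(2/3)*3^(5/6)*b/4) + C2*cos(2^(2/3)*3^(5/6)*b/4))*exp(-2^(2/3)*3^(1/3)*b/4)


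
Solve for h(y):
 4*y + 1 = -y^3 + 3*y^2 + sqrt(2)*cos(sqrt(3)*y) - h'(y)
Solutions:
 h(y) = C1 - y^4/4 + y^3 - 2*y^2 - y + sqrt(6)*sin(sqrt(3)*y)/3


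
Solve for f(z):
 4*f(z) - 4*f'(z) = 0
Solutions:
 f(z) = C1*exp(z)


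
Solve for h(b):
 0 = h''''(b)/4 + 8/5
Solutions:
 h(b) = C1 + C2*b + C3*b^2 + C4*b^3 - 4*b^4/15


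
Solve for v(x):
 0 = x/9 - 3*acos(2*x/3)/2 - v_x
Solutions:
 v(x) = C1 + x^2/18 - 3*x*acos(2*x/3)/2 + 3*sqrt(9 - 4*x^2)/4


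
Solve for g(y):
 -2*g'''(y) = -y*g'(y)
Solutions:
 g(y) = C1 + Integral(C2*airyai(2^(2/3)*y/2) + C3*airybi(2^(2/3)*y/2), y)


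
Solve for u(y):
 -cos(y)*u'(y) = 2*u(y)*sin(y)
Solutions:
 u(y) = C1*cos(y)^2


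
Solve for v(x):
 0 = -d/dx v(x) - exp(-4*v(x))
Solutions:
 v(x) = log(-I*(C1 - 4*x)^(1/4))
 v(x) = log(I*(C1 - 4*x)^(1/4))
 v(x) = log(-(C1 - 4*x)^(1/4))
 v(x) = log(C1 - 4*x)/4


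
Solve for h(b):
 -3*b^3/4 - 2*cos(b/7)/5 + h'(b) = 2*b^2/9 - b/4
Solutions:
 h(b) = C1 + 3*b^4/16 + 2*b^3/27 - b^2/8 + 14*sin(b/7)/5


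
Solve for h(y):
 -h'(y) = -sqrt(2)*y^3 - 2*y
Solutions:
 h(y) = C1 + sqrt(2)*y^4/4 + y^2


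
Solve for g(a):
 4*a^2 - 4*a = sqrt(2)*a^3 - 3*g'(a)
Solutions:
 g(a) = C1 + sqrt(2)*a^4/12 - 4*a^3/9 + 2*a^2/3


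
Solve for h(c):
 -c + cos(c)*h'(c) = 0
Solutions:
 h(c) = C1 + Integral(c/cos(c), c)


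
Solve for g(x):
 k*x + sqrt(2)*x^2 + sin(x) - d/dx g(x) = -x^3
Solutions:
 g(x) = C1 + k*x^2/2 + x^4/4 + sqrt(2)*x^3/3 - cos(x)


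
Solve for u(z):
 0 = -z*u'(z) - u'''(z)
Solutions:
 u(z) = C1 + Integral(C2*airyai(-z) + C3*airybi(-z), z)


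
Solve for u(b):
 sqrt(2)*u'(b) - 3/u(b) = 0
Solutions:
 u(b) = -sqrt(C1 + 3*sqrt(2)*b)
 u(b) = sqrt(C1 + 3*sqrt(2)*b)


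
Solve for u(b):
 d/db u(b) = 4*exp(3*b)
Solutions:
 u(b) = C1 + 4*exp(3*b)/3


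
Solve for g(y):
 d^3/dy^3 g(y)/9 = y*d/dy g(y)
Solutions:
 g(y) = C1 + Integral(C2*airyai(3^(2/3)*y) + C3*airybi(3^(2/3)*y), y)


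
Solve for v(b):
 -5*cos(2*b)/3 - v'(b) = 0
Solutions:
 v(b) = C1 - 5*sin(2*b)/6


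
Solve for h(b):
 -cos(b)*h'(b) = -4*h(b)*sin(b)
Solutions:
 h(b) = C1/cos(b)^4


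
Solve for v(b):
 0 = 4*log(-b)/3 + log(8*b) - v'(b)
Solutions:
 v(b) = C1 + 7*b*log(b)/3 + b*(-7/3 + 3*log(2) + 4*I*pi/3)


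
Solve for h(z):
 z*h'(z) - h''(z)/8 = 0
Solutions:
 h(z) = C1 + C2*erfi(2*z)


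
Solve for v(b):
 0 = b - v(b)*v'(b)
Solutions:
 v(b) = -sqrt(C1 + b^2)
 v(b) = sqrt(C1 + b^2)


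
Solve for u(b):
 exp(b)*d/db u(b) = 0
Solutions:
 u(b) = C1


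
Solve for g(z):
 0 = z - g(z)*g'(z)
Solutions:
 g(z) = -sqrt(C1 + z^2)
 g(z) = sqrt(C1 + z^2)


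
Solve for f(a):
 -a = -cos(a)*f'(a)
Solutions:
 f(a) = C1 + Integral(a/cos(a), a)


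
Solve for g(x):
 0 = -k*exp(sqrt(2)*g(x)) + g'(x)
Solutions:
 g(x) = sqrt(2)*(2*log(-1/(C1 + k*x)) - log(2))/4


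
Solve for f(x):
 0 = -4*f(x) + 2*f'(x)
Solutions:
 f(x) = C1*exp(2*x)


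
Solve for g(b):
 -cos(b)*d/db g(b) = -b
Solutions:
 g(b) = C1 + Integral(b/cos(b), b)


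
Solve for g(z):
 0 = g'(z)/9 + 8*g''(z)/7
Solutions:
 g(z) = C1 + C2*exp(-7*z/72)


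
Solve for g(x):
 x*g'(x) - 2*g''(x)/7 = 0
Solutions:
 g(x) = C1 + C2*erfi(sqrt(7)*x/2)


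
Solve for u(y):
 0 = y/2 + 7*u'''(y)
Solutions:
 u(y) = C1 + C2*y + C3*y^2 - y^4/336


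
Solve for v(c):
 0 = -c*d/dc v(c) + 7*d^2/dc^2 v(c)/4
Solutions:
 v(c) = C1 + C2*erfi(sqrt(14)*c/7)


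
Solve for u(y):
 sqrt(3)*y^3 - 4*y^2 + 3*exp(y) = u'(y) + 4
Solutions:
 u(y) = C1 + sqrt(3)*y^4/4 - 4*y^3/3 - 4*y + 3*exp(y)


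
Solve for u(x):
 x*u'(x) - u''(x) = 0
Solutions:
 u(x) = C1 + C2*erfi(sqrt(2)*x/2)


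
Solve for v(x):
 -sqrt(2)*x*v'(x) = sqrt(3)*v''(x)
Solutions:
 v(x) = C1 + C2*erf(6^(3/4)*x/6)


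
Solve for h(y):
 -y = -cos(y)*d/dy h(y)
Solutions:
 h(y) = C1 + Integral(y/cos(y), y)


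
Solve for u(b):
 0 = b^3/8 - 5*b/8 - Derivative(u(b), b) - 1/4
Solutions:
 u(b) = C1 + b^4/32 - 5*b^2/16 - b/4


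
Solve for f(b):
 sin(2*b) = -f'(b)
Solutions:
 f(b) = C1 + cos(2*b)/2


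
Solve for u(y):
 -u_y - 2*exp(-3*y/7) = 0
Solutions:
 u(y) = C1 + 14*exp(-3*y/7)/3


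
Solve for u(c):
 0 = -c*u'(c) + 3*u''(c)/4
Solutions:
 u(c) = C1 + C2*erfi(sqrt(6)*c/3)


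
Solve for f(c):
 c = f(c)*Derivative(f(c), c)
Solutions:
 f(c) = -sqrt(C1 + c^2)
 f(c) = sqrt(C1 + c^2)


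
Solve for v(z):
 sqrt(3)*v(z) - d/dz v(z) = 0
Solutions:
 v(z) = C1*exp(sqrt(3)*z)


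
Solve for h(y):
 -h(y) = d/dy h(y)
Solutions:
 h(y) = C1*exp(-y)


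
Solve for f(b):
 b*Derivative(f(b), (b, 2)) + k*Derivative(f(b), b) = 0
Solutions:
 f(b) = C1 + b^(1 - re(k))*(C2*sin(log(b)*Abs(im(k))) + C3*cos(log(b)*im(k)))


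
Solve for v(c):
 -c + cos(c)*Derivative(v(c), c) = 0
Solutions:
 v(c) = C1 + Integral(c/cos(c), c)


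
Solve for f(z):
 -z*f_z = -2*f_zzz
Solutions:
 f(z) = C1 + Integral(C2*airyai(2^(2/3)*z/2) + C3*airybi(2^(2/3)*z/2), z)


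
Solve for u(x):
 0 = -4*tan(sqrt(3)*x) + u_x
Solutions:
 u(x) = C1 - 4*sqrt(3)*log(cos(sqrt(3)*x))/3


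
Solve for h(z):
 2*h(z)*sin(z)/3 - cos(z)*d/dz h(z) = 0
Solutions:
 h(z) = C1/cos(z)^(2/3)


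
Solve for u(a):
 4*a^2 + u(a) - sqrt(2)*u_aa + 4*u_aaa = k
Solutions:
 u(a) = C1*exp(a*(2^(2/3)/(-sqrt(2) + sqrt(-2 + (108 - sqrt(2))^2) + 108)^(1/3) + 2*sqrt(2) + 2^(1/3)*(-sqrt(2) + sqrt(-2 + (108 - sqrt(2))^2) + 108)^(1/3))/24)*sin(2^(1/3)*sqrt(3)*a*(-(-sqrt(2) + sqrt(-2 + (108 - sqrt(2))^2) + 108)^(1/3) + 2^(1/3)/(-sqrt(2) + sqrt(-2 + (108 - sqrt(2))^2) + 108)^(1/3))/24) + C2*exp(a*(2^(2/3)/(-sqrt(2) + sqrt(-2 + (108 - sqrt(2))^2) + 108)^(1/3) + 2*sqrt(2) + 2^(1/3)*(-sqrt(2) + sqrt(-2 + (108 - sqrt(2))^2) + 108)^(1/3))/24)*cos(2^(1/3)*sqrt(3)*a*(-(-sqrt(2) + sqrt(-2 + (108 - sqrt(2))^2) + 108)^(1/3) + 2^(1/3)/(-sqrt(2) + sqrt(-2 + (108 - sqrt(2))^2) + 108)^(1/3))/24) + C3*exp(a*(-2^(1/3)*(-sqrt(2) + sqrt(-2 + (108 - sqrt(2))^2) + 108)^(1/3) - 2^(2/3)/(-sqrt(2) + sqrt(-2 + (108 - sqrt(2))^2) + 108)^(1/3) + sqrt(2))/12) - 4*a^2 + k - 8*sqrt(2)


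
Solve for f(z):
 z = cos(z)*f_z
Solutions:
 f(z) = C1 + Integral(z/cos(z), z)


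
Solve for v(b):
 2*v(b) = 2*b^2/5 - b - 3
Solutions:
 v(b) = b^2/5 - b/2 - 3/2


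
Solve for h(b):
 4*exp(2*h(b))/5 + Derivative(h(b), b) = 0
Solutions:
 h(b) = log(-sqrt(1/(C1 + 4*b))) - log(2) + log(10)/2
 h(b) = log(1/(C1 + 4*b))/2 - log(2) + log(10)/2


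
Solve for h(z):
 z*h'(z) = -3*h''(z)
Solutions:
 h(z) = C1 + C2*erf(sqrt(6)*z/6)


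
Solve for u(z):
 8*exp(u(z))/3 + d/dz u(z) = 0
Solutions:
 u(z) = log(1/(C1 + 8*z)) + log(3)


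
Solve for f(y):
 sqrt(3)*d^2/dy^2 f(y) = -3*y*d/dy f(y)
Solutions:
 f(y) = C1 + C2*erf(sqrt(2)*3^(1/4)*y/2)


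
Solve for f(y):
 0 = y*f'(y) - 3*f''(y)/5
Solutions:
 f(y) = C1 + C2*erfi(sqrt(30)*y/6)


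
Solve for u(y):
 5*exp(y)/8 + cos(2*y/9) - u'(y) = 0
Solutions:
 u(y) = C1 + 5*exp(y)/8 + 9*sin(2*y/9)/2


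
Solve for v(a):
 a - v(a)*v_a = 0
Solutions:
 v(a) = -sqrt(C1 + a^2)
 v(a) = sqrt(C1 + a^2)


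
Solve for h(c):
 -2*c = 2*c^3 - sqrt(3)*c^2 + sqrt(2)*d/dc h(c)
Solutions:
 h(c) = C1 - sqrt(2)*c^4/4 + sqrt(6)*c^3/6 - sqrt(2)*c^2/2


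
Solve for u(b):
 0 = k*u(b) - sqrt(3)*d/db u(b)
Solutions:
 u(b) = C1*exp(sqrt(3)*b*k/3)


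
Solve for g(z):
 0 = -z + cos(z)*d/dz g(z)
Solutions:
 g(z) = C1 + Integral(z/cos(z), z)


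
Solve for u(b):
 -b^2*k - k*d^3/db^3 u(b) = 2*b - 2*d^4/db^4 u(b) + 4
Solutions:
 u(b) = C1 + C2*b + C3*b^2 + C4*exp(b*k/2) - b^5/60 - b^4/(4*k) + b^3*(-2/3 - 2/k)/k


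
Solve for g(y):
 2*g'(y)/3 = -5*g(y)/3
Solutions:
 g(y) = C1*exp(-5*y/2)


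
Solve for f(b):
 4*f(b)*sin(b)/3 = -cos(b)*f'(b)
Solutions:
 f(b) = C1*cos(b)^(4/3)


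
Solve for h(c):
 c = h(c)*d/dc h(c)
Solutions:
 h(c) = -sqrt(C1 + c^2)
 h(c) = sqrt(C1 + c^2)


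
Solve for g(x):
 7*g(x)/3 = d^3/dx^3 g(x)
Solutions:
 g(x) = C3*exp(3^(2/3)*7^(1/3)*x/3) + (C1*sin(3^(1/6)*7^(1/3)*x/2) + C2*cos(3^(1/6)*7^(1/3)*x/2))*exp(-3^(2/3)*7^(1/3)*x/6)


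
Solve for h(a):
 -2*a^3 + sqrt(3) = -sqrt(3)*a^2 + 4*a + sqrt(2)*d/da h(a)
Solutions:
 h(a) = C1 - sqrt(2)*a^4/4 + sqrt(6)*a^3/6 - sqrt(2)*a^2 + sqrt(6)*a/2


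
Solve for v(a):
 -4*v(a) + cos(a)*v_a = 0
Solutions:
 v(a) = C1*(sin(a)^2 + 2*sin(a) + 1)/(sin(a)^2 - 2*sin(a) + 1)


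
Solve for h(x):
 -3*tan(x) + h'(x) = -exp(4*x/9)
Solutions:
 h(x) = C1 - 9*exp(4*x/9)/4 - 3*log(cos(x))


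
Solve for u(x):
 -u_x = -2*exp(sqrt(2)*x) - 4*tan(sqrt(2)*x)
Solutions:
 u(x) = C1 + sqrt(2)*exp(sqrt(2)*x) - 2*sqrt(2)*log(cos(sqrt(2)*x))


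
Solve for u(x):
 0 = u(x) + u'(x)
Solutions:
 u(x) = C1*exp(-x)


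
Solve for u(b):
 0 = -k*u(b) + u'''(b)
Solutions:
 u(b) = C1*exp(b*k^(1/3)) + C2*exp(b*k^(1/3)*(-1 + sqrt(3)*I)/2) + C3*exp(-b*k^(1/3)*(1 + sqrt(3)*I)/2)


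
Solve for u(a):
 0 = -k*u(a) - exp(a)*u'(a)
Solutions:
 u(a) = C1*exp(k*exp(-a))


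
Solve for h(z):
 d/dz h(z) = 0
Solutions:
 h(z) = C1


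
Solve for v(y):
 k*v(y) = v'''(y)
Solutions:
 v(y) = C1*exp(k^(1/3)*y) + C2*exp(k^(1/3)*y*(-1 + sqrt(3)*I)/2) + C3*exp(-k^(1/3)*y*(1 + sqrt(3)*I)/2)


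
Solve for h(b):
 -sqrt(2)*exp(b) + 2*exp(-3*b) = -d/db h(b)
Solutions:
 h(b) = C1 + sqrt(2)*exp(b) + 2*exp(-3*b)/3


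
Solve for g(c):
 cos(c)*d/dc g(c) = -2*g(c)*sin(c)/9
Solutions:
 g(c) = C1*cos(c)^(2/9)


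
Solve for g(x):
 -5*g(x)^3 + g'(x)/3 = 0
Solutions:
 g(x) = -sqrt(2)*sqrt(-1/(C1 + 15*x))/2
 g(x) = sqrt(2)*sqrt(-1/(C1 + 15*x))/2


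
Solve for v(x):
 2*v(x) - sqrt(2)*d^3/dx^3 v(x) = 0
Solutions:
 v(x) = C3*exp(2^(1/6)*x) + (C1*sin(2^(1/6)*sqrt(3)*x/2) + C2*cos(2^(1/6)*sqrt(3)*x/2))*exp(-2^(1/6)*x/2)


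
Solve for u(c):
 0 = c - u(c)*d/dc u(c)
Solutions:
 u(c) = -sqrt(C1 + c^2)
 u(c) = sqrt(C1 + c^2)


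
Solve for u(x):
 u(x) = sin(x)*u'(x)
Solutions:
 u(x) = C1*sqrt(cos(x) - 1)/sqrt(cos(x) + 1)


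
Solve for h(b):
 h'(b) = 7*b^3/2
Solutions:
 h(b) = C1 + 7*b^4/8


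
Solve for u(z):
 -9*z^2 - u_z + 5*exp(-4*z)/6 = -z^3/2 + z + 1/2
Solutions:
 u(z) = C1 + z^4/8 - 3*z^3 - z^2/2 - z/2 - 5*exp(-4*z)/24


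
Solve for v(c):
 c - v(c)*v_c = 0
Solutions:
 v(c) = -sqrt(C1 + c^2)
 v(c) = sqrt(C1 + c^2)


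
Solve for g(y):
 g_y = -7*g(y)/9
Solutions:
 g(y) = C1*exp(-7*y/9)


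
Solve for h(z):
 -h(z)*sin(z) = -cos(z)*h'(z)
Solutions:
 h(z) = C1/cos(z)


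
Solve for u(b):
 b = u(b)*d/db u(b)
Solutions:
 u(b) = -sqrt(C1 + b^2)
 u(b) = sqrt(C1 + b^2)


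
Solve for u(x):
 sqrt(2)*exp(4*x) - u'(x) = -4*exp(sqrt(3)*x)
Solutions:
 u(x) = C1 + sqrt(2)*exp(4*x)/4 + 4*sqrt(3)*exp(sqrt(3)*x)/3


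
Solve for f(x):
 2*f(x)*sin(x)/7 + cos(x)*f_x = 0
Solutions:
 f(x) = C1*cos(x)^(2/7)


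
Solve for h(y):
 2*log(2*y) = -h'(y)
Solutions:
 h(y) = C1 - 2*y*log(y) - y*log(4) + 2*y


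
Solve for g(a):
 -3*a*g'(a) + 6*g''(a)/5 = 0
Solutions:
 g(a) = C1 + C2*erfi(sqrt(5)*a/2)


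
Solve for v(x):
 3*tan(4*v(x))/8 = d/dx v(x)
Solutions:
 v(x) = -asin(C1*exp(3*x/2))/4 + pi/4
 v(x) = asin(C1*exp(3*x/2))/4


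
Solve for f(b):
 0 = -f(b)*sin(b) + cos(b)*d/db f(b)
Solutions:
 f(b) = C1/cos(b)


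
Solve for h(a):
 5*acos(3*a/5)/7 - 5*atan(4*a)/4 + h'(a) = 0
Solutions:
 h(a) = C1 - 5*a*acos(3*a/5)/7 + 5*a*atan(4*a)/4 + 5*sqrt(25 - 9*a^2)/21 - 5*log(16*a^2 + 1)/32


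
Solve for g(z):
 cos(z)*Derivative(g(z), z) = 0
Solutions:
 g(z) = C1


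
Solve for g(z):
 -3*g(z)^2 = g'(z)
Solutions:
 g(z) = 1/(C1 + 3*z)


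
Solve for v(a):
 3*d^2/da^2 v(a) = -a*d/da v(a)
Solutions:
 v(a) = C1 + C2*erf(sqrt(6)*a/6)


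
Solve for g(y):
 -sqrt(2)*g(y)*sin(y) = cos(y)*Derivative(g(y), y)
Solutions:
 g(y) = C1*cos(y)^(sqrt(2))


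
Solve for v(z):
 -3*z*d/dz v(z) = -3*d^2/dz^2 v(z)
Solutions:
 v(z) = C1 + C2*erfi(sqrt(2)*z/2)


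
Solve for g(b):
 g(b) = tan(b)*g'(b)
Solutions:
 g(b) = C1*sin(b)


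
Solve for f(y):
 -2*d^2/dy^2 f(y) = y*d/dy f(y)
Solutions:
 f(y) = C1 + C2*erf(y/2)


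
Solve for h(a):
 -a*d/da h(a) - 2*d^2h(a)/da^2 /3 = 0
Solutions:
 h(a) = C1 + C2*erf(sqrt(3)*a/2)


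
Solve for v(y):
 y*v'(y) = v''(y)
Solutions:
 v(y) = C1 + C2*erfi(sqrt(2)*y/2)


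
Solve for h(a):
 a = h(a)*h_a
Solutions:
 h(a) = -sqrt(C1 + a^2)
 h(a) = sqrt(C1 + a^2)


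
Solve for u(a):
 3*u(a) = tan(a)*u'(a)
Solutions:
 u(a) = C1*sin(a)^3


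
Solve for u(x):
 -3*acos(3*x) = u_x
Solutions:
 u(x) = C1 - 3*x*acos(3*x) + sqrt(1 - 9*x^2)


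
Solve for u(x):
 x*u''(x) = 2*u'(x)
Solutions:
 u(x) = C1 + C2*x^3


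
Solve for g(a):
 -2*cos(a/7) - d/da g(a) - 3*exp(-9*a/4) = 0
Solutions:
 g(a) = C1 - 14*sin(a/7) + 4*exp(-9*a/4)/3


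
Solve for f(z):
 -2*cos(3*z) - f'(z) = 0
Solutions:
 f(z) = C1 - 2*sin(3*z)/3


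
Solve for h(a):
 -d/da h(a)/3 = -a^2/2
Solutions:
 h(a) = C1 + a^3/2


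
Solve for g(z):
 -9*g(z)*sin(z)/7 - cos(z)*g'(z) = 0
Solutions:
 g(z) = C1*cos(z)^(9/7)


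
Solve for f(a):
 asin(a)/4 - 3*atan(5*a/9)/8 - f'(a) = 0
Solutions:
 f(a) = C1 + a*asin(a)/4 - 3*a*atan(5*a/9)/8 + sqrt(1 - a^2)/4 + 27*log(25*a^2 + 81)/80


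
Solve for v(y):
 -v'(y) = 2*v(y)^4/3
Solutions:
 v(y) = (-1 - sqrt(3)*I)*(1/(C1 + 2*y))^(1/3)/2
 v(y) = (-1 + sqrt(3)*I)*(1/(C1 + 2*y))^(1/3)/2
 v(y) = (1/(C1 + 2*y))^(1/3)


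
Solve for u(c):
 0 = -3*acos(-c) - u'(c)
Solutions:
 u(c) = C1 - 3*c*acos(-c) - 3*sqrt(1 - c^2)


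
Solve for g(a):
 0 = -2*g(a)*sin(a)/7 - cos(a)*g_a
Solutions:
 g(a) = C1*cos(a)^(2/7)


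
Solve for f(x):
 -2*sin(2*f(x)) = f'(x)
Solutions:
 f(x) = pi - acos((-C1 - exp(8*x))/(C1 - exp(8*x)))/2
 f(x) = acos((-C1 - exp(8*x))/(C1 - exp(8*x)))/2


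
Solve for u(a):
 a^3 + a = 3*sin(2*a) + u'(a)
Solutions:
 u(a) = C1 + a^4/4 + a^2/2 + 3*cos(2*a)/2


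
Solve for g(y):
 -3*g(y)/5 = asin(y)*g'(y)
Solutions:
 g(y) = C1*exp(-3*Integral(1/asin(y), y)/5)


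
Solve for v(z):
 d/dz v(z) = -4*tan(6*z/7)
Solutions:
 v(z) = C1 + 14*log(cos(6*z/7))/3


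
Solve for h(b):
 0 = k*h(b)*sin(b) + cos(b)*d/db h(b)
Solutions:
 h(b) = C1*exp(k*log(cos(b)))


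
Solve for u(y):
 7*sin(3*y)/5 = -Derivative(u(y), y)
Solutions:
 u(y) = C1 + 7*cos(3*y)/15


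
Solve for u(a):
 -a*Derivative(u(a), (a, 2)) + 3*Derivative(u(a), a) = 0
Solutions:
 u(a) = C1 + C2*a^4


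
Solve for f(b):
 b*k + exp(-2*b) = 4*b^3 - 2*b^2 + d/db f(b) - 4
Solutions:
 f(b) = C1 - b^4 + 2*b^3/3 + b^2*k/2 + 4*b - exp(-2*b)/2


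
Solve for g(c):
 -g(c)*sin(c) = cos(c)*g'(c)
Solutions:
 g(c) = C1*cos(c)


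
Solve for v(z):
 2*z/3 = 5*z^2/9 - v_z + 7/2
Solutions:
 v(z) = C1 + 5*z^3/27 - z^2/3 + 7*z/2


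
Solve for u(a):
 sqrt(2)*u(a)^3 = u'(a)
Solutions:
 u(a) = -sqrt(2)*sqrt(-1/(C1 + sqrt(2)*a))/2
 u(a) = sqrt(2)*sqrt(-1/(C1 + sqrt(2)*a))/2


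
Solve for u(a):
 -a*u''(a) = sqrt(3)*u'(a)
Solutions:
 u(a) = C1 + C2*a^(1 - sqrt(3))


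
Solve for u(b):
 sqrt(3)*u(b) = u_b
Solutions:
 u(b) = C1*exp(sqrt(3)*b)


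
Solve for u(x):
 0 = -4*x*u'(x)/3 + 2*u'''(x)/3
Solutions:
 u(x) = C1 + Integral(C2*airyai(2^(1/3)*x) + C3*airybi(2^(1/3)*x), x)


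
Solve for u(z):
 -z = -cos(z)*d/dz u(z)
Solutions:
 u(z) = C1 + Integral(z/cos(z), z)


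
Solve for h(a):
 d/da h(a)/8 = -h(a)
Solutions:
 h(a) = C1*exp(-8*a)


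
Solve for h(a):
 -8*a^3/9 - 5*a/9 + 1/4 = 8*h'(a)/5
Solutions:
 h(a) = C1 - 5*a^4/36 - 25*a^2/144 + 5*a/32


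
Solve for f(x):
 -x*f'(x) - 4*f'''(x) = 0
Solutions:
 f(x) = C1 + Integral(C2*airyai(-2^(1/3)*x/2) + C3*airybi(-2^(1/3)*x/2), x)


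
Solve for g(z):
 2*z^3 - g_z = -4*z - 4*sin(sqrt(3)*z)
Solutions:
 g(z) = C1 + z^4/2 + 2*z^2 - 4*sqrt(3)*cos(sqrt(3)*z)/3


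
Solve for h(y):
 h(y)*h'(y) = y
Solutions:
 h(y) = -sqrt(C1 + y^2)
 h(y) = sqrt(C1 + y^2)


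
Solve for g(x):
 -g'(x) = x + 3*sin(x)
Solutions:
 g(x) = C1 - x^2/2 + 3*cos(x)


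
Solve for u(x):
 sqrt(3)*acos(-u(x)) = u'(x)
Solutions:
 Integral(1/acos(-_y), (_y, u(x))) = C1 + sqrt(3)*x


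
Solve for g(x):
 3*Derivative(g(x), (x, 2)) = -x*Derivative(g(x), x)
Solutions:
 g(x) = C1 + C2*erf(sqrt(6)*x/6)


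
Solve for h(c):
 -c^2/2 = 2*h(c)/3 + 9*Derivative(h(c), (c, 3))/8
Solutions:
 h(c) = C3*exp(-2*2^(1/3)*c/3) - 3*c^2/4 + (C1*sin(2^(1/3)*sqrt(3)*c/3) + C2*cos(2^(1/3)*sqrt(3)*c/3))*exp(2^(1/3)*c/3)


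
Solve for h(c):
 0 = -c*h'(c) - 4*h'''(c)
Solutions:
 h(c) = C1 + Integral(C2*airyai(-2^(1/3)*c/2) + C3*airybi(-2^(1/3)*c/2), c)


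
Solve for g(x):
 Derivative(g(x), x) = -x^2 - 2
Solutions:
 g(x) = C1 - x^3/3 - 2*x


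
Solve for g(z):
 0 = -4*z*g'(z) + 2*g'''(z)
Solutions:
 g(z) = C1 + Integral(C2*airyai(2^(1/3)*z) + C3*airybi(2^(1/3)*z), z)


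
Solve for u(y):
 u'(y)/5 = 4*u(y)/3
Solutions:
 u(y) = C1*exp(20*y/3)


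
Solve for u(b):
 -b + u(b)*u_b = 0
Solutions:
 u(b) = -sqrt(C1 + b^2)
 u(b) = sqrt(C1 + b^2)


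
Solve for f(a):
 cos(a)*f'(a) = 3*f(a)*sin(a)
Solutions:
 f(a) = C1/cos(a)^3


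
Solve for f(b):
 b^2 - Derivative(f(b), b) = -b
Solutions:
 f(b) = C1 + b^3/3 + b^2/2


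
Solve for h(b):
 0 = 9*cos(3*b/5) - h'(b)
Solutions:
 h(b) = C1 + 15*sin(3*b/5)


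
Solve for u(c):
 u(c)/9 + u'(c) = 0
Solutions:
 u(c) = C1*exp(-c/9)


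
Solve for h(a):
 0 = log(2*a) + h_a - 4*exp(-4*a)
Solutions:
 h(a) = C1 - a*log(a) + a*(1 - log(2)) - exp(-4*a)


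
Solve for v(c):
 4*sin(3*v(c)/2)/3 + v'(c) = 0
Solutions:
 v(c) = -2*acos((-C1 - exp(4*c))/(C1 - exp(4*c)))/3 + 4*pi/3
 v(c) = 2*acos((-C1 - exp(4*c))/(C1 - exp(4*c)))/3


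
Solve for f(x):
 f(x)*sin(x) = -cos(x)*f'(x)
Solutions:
 f(x) = C1*cos(x)


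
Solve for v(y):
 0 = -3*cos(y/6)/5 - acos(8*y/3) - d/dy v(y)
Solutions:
 v(y) = C1 - y*acos(8*y/3) + sqrt(9 - 64*y^2)/8 - 18*sin(y/6)/5


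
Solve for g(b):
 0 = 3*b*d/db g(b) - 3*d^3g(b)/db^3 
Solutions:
 g(b) = C1 + Integral(C2*airyai(b) + C3*airybi(b), b)


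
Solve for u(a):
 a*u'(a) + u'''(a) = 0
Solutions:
 u(a) = C1 + Integral(C2*airyai(-a) + C3*airybi(-a), a)


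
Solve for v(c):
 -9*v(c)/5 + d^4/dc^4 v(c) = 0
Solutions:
 v(c) = C1*exp(-sqrt(3)*5^(3/4)*c/5) + C2*exp(sqrt(3)*5^(3/4)*c/5) + C3*sin(sqrt(3)*5^(3/4)*c/5) + C4*cos(sqrt(3)*5^(3/4)*c/5)


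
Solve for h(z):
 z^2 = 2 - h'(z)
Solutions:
 h(z) = C1 - z^3/3 + 2*z


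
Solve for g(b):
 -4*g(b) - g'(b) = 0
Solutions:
 g(b) = C1*exp(-4*b)


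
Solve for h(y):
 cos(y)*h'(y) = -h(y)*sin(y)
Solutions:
 h(y) = C1*cos(y)


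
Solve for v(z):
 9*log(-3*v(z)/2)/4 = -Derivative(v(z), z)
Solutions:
 4*Integral(1/(log(-_y) - log(2) + log(3)), (_y, v(z)))/9 = C1 - z


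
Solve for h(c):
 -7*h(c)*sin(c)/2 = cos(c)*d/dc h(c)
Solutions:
 h(c) = C1*cos(c)^(7/2)


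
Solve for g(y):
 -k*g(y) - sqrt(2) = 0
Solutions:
 g(y) = -sqrt(2)/k


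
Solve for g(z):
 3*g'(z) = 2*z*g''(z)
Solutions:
 g(z) = C1 + C2*z^(5/2)


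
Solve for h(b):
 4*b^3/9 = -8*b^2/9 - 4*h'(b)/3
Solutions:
 h(b) = C1 - b^4/12 - 2*b^3/9


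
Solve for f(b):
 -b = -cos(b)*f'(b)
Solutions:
 f(b) = C1 + Integral(b/cos(b), b)


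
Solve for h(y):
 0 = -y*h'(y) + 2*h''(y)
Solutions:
 h(y) = C1 + C2*erfi(y/2)


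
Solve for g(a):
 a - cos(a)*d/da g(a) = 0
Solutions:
 g(a) = C1 + Integral(a/cos(a), a)


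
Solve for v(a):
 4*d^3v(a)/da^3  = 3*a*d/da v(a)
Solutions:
 v(a) = C1 + Integral(C2*airyai(6^(1/3)*a/2) + C3*airybi(6^(1/3)*a/2), a)


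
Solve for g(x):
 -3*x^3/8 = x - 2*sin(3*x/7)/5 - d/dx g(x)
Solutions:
 g(x) = C1 + 3*x^4/32 + x^2/2 + 14*cos(3*x/7)/15


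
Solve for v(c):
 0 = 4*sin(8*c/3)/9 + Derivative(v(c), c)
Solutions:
 v(c) = C1 + cos(8*c/3)/6


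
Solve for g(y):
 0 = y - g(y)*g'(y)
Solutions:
 g(y) = -sqrt(C1 + y^2)
 g(y) = sqrt(C1 + y^2)


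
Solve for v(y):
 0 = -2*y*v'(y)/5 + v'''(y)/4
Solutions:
 v(y) = C1 + Integral(C2*airyai(2*5^(2/3)*y/5) + C3*airybi(2*5^(2/3)*y/5), y)


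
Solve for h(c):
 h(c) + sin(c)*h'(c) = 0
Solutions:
 h(c) = C1*sqrt(cos(c) + 1)/sqrt(cos(c) - 1)


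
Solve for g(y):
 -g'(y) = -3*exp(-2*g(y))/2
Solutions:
 g(y) = log(-sqrt(C1 + 3*y))
 g(y) = log(C1 + 3*y)/2


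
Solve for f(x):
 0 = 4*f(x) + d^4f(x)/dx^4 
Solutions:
 f(x) = (C1*sin(x) + C2*cos(x))*exp(-x) + (C3*sin(x) + C4*cos(x))*exp(x)


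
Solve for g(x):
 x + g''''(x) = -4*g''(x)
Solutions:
 g(x) = C1 + C2*x + C3*sin(2*x) + C4*cos(2*x) - x^3/24


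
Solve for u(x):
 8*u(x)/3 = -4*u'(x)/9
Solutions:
 u(x) = C1*exp(-6*x)


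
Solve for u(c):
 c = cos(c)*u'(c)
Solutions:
 u(c) = C1 + Integral(c/cos(c), c)


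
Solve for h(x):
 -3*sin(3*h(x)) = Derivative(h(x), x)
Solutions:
 h(x) = -acos((-C1 - exp(18*x))/(C1 - exp(18*x)))/3 + 2*pi/3
 h(x) = acos((-C1 - exp(18*x))/(C1 - exp(18*x)))/3


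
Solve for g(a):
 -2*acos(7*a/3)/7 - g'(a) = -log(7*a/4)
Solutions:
 g(a) = C1 + a*log(a) - 2*a*acos(7*a/3)/7 - 2*a*log(2) - a + a*log(7) + 2*sqrt(9 - 49*a^2)/49


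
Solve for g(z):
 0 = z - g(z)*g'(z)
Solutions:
 g(z) = -sqrt(C1 + z^2)
 g(z) = sqrt(C1 + z^2)


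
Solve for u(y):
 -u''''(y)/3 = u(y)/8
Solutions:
 u(y) = (C1*sin(2^(3/4)*3^(1/4)*y/4) + C2*cos(2^(3/4)*3^(1/4)*y/4))*exp(-2^(3/4)*3^(1/4)*y/4) + (C3*sin(2^(3/4)*3^(1/4)*y/4) + C4*cos(2^(3/4)*3^(1/4)*y/4))*exp(2^(3/4)*3^(1/4)*y/4)


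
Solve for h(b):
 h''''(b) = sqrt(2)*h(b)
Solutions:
 h(b) = C1*exp(-2^(1/8)*b) + C2*exp(2^(1/8)*b) + C3*sin(2^(1/8)*b) + C4*cos(2^(1/8)*b)


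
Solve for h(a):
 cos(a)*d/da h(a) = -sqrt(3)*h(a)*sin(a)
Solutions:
 h(a) = C1*cos(a)^(sqrt(3))


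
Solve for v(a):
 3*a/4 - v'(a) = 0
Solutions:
 v(a) = C1 + 3*a^2/8


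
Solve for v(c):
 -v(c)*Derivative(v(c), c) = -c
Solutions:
 v(c) = -sqrt(C1 + c^2)
 v(c) = sqrt(C1 + c^2)


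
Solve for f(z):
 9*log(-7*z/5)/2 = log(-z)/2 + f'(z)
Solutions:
 f(z) = C1 + 4*z*log(-z) + z*(-5*log(5) - 4 + log(35)/2 + 4*log(7))


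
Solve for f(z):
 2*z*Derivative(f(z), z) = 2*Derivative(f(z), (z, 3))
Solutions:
 f(z) = C1 + Integral(C2*airyai(z) + C3*airybi(z), z)


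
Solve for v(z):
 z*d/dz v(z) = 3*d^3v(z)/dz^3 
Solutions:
 v(z) = C1 + Integral(C2*airyai(3^(2/3)*z/3) + C3*airybi(3^(2/3)*z/3), z)


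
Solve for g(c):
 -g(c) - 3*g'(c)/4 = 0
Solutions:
 g(c) = C1*exp(-4*c/3)


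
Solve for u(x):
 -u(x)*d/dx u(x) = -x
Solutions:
 u(x) = -sqrt(C1 + x^2)
 u(x) = sqrt(C1 + x^2)


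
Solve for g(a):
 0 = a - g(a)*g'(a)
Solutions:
 g(a) = -sqrt(C1 + a^2)
 g(a) = sqrt(C1 + a^2)


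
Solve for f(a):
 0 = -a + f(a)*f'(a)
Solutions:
 f(a) = -sqrt(C1 + a^2)
 f(a) = sqrt(C1 + a^2)


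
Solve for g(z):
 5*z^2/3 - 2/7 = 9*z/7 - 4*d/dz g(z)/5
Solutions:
 g(z) = C1 - 25*z^3/36 + 45*z^2/56 + 5*z/14


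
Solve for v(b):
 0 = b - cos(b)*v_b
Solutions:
 v(b) = C1 + Integral(b/cos(b), b)


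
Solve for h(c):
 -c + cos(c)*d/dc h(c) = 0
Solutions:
 h(c) = C1 + Integral(c/cos(c), c)


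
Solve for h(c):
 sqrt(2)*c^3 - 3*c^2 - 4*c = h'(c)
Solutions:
 h(c) = C1 + sqrt(2)*c^4/4 - c^3 - 2*c^2


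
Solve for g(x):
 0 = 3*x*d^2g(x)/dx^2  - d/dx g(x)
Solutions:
 g(x) = C1 + C2*x^(4/3)


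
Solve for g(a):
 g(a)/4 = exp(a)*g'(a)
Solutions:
 g(a) = C1*exp(-exp(-a)/4)


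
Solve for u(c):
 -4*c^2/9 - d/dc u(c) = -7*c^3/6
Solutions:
 u(c) = C1 + 7*c^4/24 - 4*c^3/27


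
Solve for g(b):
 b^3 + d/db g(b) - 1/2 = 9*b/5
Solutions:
 g(b) = C1 - b^4/4 + 9*b^2/10 + b/2


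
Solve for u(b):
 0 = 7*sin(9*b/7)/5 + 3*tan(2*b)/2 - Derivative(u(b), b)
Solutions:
 u(b) = C1 - 3*log(cos(2*b))/4 - 49*cos(9*b/7)/45


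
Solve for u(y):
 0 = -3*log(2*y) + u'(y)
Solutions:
 u(y) = C1 + 3*y*log(y) - 3*y + y*log(8)


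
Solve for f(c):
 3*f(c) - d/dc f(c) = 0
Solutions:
 f(c) = C1*exp(3*c)


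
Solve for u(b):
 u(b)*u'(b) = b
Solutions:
 u(b) = -sqrt(C1 + b^2)
 u(b) = sqrt(C1 + b^2)


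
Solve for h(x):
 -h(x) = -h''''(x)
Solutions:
 h(x) = C1*exp(-x) + C2*exp(x) + C3*sin(x) + C4*cos(x)


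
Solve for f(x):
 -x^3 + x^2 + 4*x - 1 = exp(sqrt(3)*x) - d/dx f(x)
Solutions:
 f(x) = C1 + x^4/4 - x^3/3 - 2*x^2 + x + sqrt(3)*exp(sqrt(3)*x)/3


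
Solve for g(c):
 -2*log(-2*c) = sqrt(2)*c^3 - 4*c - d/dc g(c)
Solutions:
 g(c) = C1 + sqrt(2)*c^4/4 - 2*c^2 + 2*c*log(-c) + 2*c*(-1 + log(2))


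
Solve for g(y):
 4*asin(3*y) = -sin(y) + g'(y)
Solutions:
 g(y) = C1 + 4*y*asin(3*y) + 4*sqrt(1 - 9*y^2)/3 - cos(y)


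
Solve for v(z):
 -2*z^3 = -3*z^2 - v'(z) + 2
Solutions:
 v(z) = C1 + z^4/2 - z^3 + 2*z


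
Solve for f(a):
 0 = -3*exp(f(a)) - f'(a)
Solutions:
 f(a) = log(1/(C1 + 3*a))


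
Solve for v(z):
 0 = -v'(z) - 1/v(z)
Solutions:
 v(z) = -sqrt(C1 - 2*z)
 v(z) = sqrt(C1 - 2*z)


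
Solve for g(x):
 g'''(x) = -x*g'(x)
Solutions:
 g(x) = C1 + Integral(C2*airyai(-x) + C3*airybi(-x), x)


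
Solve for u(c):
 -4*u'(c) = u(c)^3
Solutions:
 u(c) = -sqrt(2)*sqrt(-1/(C1 - c))
 u(c) = sqrt(2)*sqrt(-1/(C1 - c))


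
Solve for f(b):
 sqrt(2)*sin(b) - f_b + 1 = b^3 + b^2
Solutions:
 f(b) = C1 - b^4/4 - b^3/3 + b - sqrt(2)*cos(b)


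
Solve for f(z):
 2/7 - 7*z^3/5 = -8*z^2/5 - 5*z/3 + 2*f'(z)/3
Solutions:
 f(z) = C1 - 21*z^4/40 + 4*z^3/5 + 5*z^2/4 + 3*z/7


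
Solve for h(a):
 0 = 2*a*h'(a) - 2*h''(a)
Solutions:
 h(a) = C1 + C2*erfi(sqrt(2)*a/2)


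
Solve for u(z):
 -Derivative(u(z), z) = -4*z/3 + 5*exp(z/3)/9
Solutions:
 u(z) = C1 + 2*z^2/3 - 5*exp(z/3)/3


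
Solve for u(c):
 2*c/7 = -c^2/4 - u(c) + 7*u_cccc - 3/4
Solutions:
 u(c) = C1*exp(-7^(3/4)*c/7) + C2*exp(7^(3/4)*c/7) + C3*sin(7^(3/4)*c/7) + C4*cos(7^(3/4)*c/7) - c^2/4 - 2*c/7 - 3/4


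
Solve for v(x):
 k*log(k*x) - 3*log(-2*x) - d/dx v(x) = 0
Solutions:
 v(x) = C1 + x*(k - 3)*log(-x) + x*(k*log(-k) - k - 3*log(2) + 3)


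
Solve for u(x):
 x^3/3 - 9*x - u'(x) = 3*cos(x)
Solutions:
 u(x) = C1 + x^4/12 - 9*x^2/2 - 3*sin(x)


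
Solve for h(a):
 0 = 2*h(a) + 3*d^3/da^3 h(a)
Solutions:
 h(a) = C3*exp(-2^(1/3)*3^(2/3)*a/3) + (C1*sin(2^(1/3)*3^(1/6)*a/2) + C2*cos(2^(1/3)*3^(1/6)*a/2))*exp(2^(1/3)*3^(2/3)*a/6)


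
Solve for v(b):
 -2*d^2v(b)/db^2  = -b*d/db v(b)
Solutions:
 v(b) = C1 + C2*erfi(b/2)


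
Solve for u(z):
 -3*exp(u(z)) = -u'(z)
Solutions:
 u(z) = log(-1/(C1 + 3*z))


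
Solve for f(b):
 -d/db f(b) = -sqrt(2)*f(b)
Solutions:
 f(b) = C1*exp(sqrt(2)*b)


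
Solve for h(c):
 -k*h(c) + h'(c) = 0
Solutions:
 h(c) = C1*exp(c*k)


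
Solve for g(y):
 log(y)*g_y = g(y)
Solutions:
 g(y) = C1*exp(li(y))


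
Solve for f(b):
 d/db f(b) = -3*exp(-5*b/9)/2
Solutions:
 f(b) = C1 + 27*exp(-5*b/9)/10


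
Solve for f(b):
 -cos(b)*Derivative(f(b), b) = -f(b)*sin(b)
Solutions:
 f(b) = C1/cos(b)


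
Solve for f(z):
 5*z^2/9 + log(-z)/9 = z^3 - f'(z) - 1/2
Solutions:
 f(z) = C1 + z^4/4 - 5*z^3/27 - z*log(-z)/9 - 7*z/18


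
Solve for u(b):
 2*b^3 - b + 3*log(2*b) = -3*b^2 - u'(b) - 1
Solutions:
 u(b) = C1 - b^4/2 - b^3 + b^2/2 - 3*b*log(b) - b*log(8) + 2*b


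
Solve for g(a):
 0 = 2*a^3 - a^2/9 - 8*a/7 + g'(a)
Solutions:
 g(a) = C1 - a^4/2 + a^3/27 + 4*a^2/7


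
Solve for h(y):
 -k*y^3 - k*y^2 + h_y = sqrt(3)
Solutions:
 h(y) = C1 + k*y^4/4 + k*y^3/3 + sqrt(3)*y


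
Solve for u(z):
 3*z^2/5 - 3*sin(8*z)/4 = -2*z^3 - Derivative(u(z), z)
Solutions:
 u(z) = C1 - z^4/2 - z^3/5 - 3*cos(8*z)/32


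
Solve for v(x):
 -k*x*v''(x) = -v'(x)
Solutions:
 v(x) = C1 + x^(((re(k) + 1)*re(k) + im(k)^2)/(re(k)^2 + im(k)^2))*(C2*sin(log(x)*Abs(im(k))/(re(k)^2 + im(k)^2)) + C3*cos(log(x)*im(k)/(re(k)^2 + im(k)^2)))


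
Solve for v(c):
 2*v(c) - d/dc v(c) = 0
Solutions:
 v(c) = C1*exp(2*c)


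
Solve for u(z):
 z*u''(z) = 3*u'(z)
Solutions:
 u(z) = C1 + C2*z^4


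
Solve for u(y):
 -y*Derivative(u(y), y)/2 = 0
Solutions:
 u(y) = C1


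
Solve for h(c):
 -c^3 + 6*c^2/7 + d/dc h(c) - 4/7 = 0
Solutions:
 h(c) = C1 + c^4/4 - 2*c^3/7 + 4*c/7


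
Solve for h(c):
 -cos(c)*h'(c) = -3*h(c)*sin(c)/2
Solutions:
 h(c) = C1/cos(c)^(3/2)


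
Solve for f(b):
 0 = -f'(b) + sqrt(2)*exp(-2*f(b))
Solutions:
 f(b) = log(-sqrt(C1 + 2*sqrt(2)*b))
 f(b) = log(C1 + 2*sqrt(2)*b)/2


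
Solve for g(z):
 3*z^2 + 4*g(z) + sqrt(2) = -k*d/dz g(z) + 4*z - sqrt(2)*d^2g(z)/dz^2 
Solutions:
 g(z) = C1*exp(sqrt(2)*z*(-k + sqrt(k^2 - 16*sqrt(2)))/4) + C2*exp(-sqrt(2)*z*(k + sqrt(k^2 - 16*sqrt(2)))/4) - 3*k^2/32 + 3*k*z/8 - k/4 - 3*z^2/4 + z + sqrt(2)/8


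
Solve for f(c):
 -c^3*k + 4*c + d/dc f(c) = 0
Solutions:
 f(c) = C1 + c^4*k/4 - 2*c^2
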